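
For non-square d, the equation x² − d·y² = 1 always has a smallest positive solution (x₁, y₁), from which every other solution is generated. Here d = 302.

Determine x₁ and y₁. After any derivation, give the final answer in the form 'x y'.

√302 → a₀=17, period (2,1,1,1,4,…,1,2,34); ℓ=16 even so k=15
i=0: a=17 ⇒ p=17, q=1
i=1: a=2 ⇒ p=35, q=2
i=2: a=1 ⇒ p=52, q=3
…
i=8: a=16 ⇒ p=34513, q=1986
…
i=10: a=2 ⇒ p=107675, q=6196
…
i=12: a=1 ⇒ p=574956, q=33085
i=13: a=1 ⇒ p=1042237, q=59974
i=14: a=1 ⇒ p=1617193, q=93059
i=15: a=2 ⇒ p=4276623, q=246092
fundamental: x₁=4276623, y₁=246092  (since 18289504284129 − 302·60561272464 = 1)

4276623 246092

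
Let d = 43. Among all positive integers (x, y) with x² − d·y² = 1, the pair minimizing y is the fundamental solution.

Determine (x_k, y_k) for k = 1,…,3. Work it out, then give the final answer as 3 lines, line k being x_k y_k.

d=43: √d = [6; 1,1,3,1,5,1,3,1,1,12] (ℓ=10, even), read p_9/q_9
i=0: a=6 ⇒ p=6, q=1
i=1: a=1 ⇒ p=7, q=1
…
i=4: a=1 ⇒ p=59, q=9
i=5: a=5 ⇒ p=341, q=52
…
i=7: a=3 ⇒ p=1541, q=235
i=8: a=1 ⇒ p=1941, q=296
i=9: a=1 ⇒ p=3482, q=531
→ (3482, 531).  Check: 3482²=12124324, 43·531²=12124323, difference 1.
n=2: (3482,531)∘(3482,531) = (3482·3482+43·531·531, 3482·531+531·3482) = (24248647,3697884)
n=3: (24248647,3697884)∘(3482,531) = (3482·24248647+43·531·3697884, 3482·3697884+531·24248647) = (168867574226,25752063645)

3482 531
24248647 3697884
168867574226 25752063645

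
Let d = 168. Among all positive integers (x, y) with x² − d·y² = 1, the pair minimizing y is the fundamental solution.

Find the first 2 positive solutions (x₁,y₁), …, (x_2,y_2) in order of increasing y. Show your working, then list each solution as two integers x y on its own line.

13 1
337 26

d=168: √d = [12; 1,24] (ℓ=2, even), read p_1/q_1
step 0: (12, 1)  from 12·(1,0) + (0,1)
step 1: (13, 1)  from 1·(12,1) + (1,0)
→ (13, 1).  Check: 13²=169, 168·1²=168, difference 1.
(13+1√168)^2 = 337 + 26√168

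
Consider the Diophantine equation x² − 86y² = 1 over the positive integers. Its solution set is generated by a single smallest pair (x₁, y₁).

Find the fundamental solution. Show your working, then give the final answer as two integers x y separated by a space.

d=86: √d = [9; 3,1,1,1,8,1,1,1,3,18] (ℓ=10, even), read p_9/q_9
step 0: (9, 1)  from 9·(1,0) + (0,1)
…
step 2: (37, 4)  from 1·(28,3) + (9,1)
step 3: (65, 7)  from 1·(37,4) + (28,3)
step 4: (102, 11)  from 1·(65,7) + (37,4)
step 5: (881, 95)  from 8·(102,11) + (65,7)
…
step 8: (2847, 307)  from 1·(1864,201) + (983,106)
step 9: (10405, 1122)  from 3·(2847,307) + (1864,201)
→ (10405, 1122).  Check: 10405²=108264025, 86·1122²=108264024, difference 1.

10405 1122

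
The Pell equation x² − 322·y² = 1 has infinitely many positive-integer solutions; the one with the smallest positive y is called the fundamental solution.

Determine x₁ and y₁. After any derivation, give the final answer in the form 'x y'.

323 18

√322 = [17; 1,16,1,34, …], period ℓ=4 (even) → k=3
k=0  a_k=17  p_k/q_k = 17/1
k=1  a_k=1  p_k/q_k = 18/1
k=2  a_k=16  p_k/q_k = 305/17
k=3  a_k=1  p_k/q_k = 323/18
→ (323, 18).  Check: 323²=104329, 322·18²=104328, difference 1.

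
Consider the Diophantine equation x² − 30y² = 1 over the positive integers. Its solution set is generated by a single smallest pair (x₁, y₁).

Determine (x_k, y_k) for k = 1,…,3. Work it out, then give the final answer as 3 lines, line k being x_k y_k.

[5; 2,10] for √30; ℓ=2 ⇒ convergent index 1
i=0: a=5 ⇒ p=5, q=1
i=1: a=2 ⇒ p=11, q=2
(x₁, y₁) = (11, 2);  11² − 30·2² = 1 ✓
(x_2, y_2) = (11·11 + 30·2·2, 11·2 + 2·11) = (241, 44)
(x_3, y_3) = (11·241 + 30·2·44, 11·44 + 2·241) = (5291, 966)

11 2
241 44
5291 966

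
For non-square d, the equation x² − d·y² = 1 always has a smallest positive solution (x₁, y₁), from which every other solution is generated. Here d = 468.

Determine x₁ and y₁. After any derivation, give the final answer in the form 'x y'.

d=468: √d = [21; 1,1,1,2,1,1,1,42] (ℓ=8, even), read p_7/q_7
k=0  a_k=21  p_k/q_k = 21/1
k=1  a_k=1  p_k/q_k = 22/1
k=2  a_k=1  p_k/q_k = 43/2
…
k=6  a_k=1  p_k/q_k = 411/19
k=7  a_k=1  p_k/q_k = 649/30
fundamental: x₁=649, y₁=30  (since 421201 − 468·900 = 1)

649 30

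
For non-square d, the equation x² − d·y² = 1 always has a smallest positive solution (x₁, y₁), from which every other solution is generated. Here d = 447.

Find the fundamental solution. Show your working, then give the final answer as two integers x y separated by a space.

√447 = [21; 7,42, …], period ℓ=2 (even) → k=1
a_0=21:  p_0=21·1+0=21,  q_0=21·0+1=1
a_1=7:  p_1=7·21+1=148,  q_1=7·1+0=7
→ (148, 7).  Check: 148²=21904, 447·7²=21903, difference 1.

148 7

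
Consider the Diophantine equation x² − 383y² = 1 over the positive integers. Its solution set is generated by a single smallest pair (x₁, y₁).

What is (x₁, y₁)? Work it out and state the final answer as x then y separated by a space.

18768 959

√383 = [19; 1,1,3,19,3,1,1,38, …], period ℓ=8 (even) → k=7
step 0: (19, 1)  from 19·(1,0) + (0,1)
step 1: (20, 1)  from 1·(19,1) + (1,0)
step 2: (39, 2)  from 1·(20,1) + (19,1)
…
step 4: (2642, 135)  from 19·(137,7) + (39,2)
step 5: (8063, 412)  from 3·(2642,135) + (137,7)
step 6: (10705, 547)  from 1·(8063,412) + (2642,135)
step 7: (18768, 959)  from 1·(10705,547) + (8063,412)
→ (18768, 959).  Check: 18768²=352237824, 383·959²=352237823, difference 1.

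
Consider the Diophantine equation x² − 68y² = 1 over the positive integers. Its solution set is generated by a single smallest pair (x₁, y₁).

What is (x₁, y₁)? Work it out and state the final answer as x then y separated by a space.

33 4

d=68: √d = [8; 4,16] (ℓ=2, even), read p_1/q_1
step 0: (8, 1)  from 8·(1,0) + (0,1)
step 1: (33, 4)  from 4·(8,1) + (1,0)
→ (33, 4).  Check: 33²=1089, 68·4²=1088, difference 1.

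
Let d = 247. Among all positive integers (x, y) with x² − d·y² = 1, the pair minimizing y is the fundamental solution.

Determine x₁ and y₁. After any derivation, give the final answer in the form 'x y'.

85292 5427

[15; 1,2,1,1,9,1,9,1,1,2,1,30] for √247; ℓ=12 ⇒ convergent index 11
k=0  a_k=15  p_k/q_k = 15/1
…
k=5  a_k=9  p_k/q_k = 1053/67
k=6  a_k=1  p_k/q_k = 1163/74
…
k=10  a_k=2  p_k/q_k = 61089/3887
k=11  a_k=1  p_k/q_k = 85292/5427
→ (85292, 5427).  Check: 85292²=7274725264, 247·5427²=7274725263, difference 1.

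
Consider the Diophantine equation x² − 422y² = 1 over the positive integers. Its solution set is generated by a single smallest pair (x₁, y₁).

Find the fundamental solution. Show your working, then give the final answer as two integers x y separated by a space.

7022501 341850

[20; 1,1,5,2,1,…,1,1,40] for √422; ℓ=14 ⇒ convergent index 13
a_0=20:  p_0=20·1+0=20,  q_0=20·0+1=1
a_1=1:  p_1=1·20+1=21,  q_1=1·1+0=1
a_2=1:  p_2=1·21+20=41,  q_2=1·1+1=2
…
a_7=20:  p_7=20·2650+719=53719,  q_7=20·129+35=2615
…
a_9=1:  p_9=1·163807+53719=217526,  q_9=1·7974+2615=10589
…
a_12=1:  p_12=1·3211821+598859=3810680,  q_12=1·156349+29152=185501
a_13=1:  p_13=1·3810680+3211821=7022501,  q_13=1·185501+156349=341850
(x₁, y₁) = (7022501, 341850);  7022501² − 422·341850² = 1 ✓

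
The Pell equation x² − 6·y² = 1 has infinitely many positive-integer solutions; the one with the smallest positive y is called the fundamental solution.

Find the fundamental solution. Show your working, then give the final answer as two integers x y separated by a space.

5 2

[2; 2,4] for √6; ℓ=2 ⇒ convergent index 1
a_0=2:  p_0=2·1+0=2,  q_0=2·0+1=1
a_1=2:  p_1=2·2+1=5,  q_1=2·1+0=2
→ (5, 2).  Check: 5²=25, 6·2²=24, difference 1.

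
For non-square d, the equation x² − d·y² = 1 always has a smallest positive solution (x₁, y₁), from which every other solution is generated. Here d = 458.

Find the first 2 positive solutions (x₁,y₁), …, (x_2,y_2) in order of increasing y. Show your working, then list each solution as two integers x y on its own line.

22899 1070
1048728401 49003860

√458 = [21; 2,2,42, …], period ℓ=3 (odd) → k=5
i=0: a=21 ⇒ p=21, q=1
i=1: a=2 ⇒ p=43, q=2
…
i=4: a=2 ⇒ p=9181, q=429
i=5: a=2 ⇒ p=22899, q=1070
(x₁, y₁) = (22899, 1070);  22899² − 458·1070² = 1 ✓
(x_2, y_2) = (22899·22899 + 458·1070·1070, 22899·1070 + 1070·22899) = (1048728401, 49003860)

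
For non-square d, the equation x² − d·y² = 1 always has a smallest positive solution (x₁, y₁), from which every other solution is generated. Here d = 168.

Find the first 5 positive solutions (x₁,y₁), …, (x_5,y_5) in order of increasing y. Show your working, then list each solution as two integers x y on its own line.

[12; 1,24] for √168; ℓ=2 ⇒ convergent index 1
k=0  a_k=12  p_k/q_k = 12/1
k=1  a_k=1  p_k/q_k = 13/1
(x₁, y₁) = (13, 1);  13² − 168·1² = 1 ✓
n=2: (13,1)∘(13,1) = (13·13+168·1·1, 13·1+1·13) = (337,26)
n=3: (337,26)∘(13,1) = (13·337+168·1·26, 13·26+1·337) = (8749,675)
n=4: (8749,675)∘(13,1) = (13·8749+168·1·675, 13·675+1·8749) = (227137,17524)
n=5: (227137,17524)∘(13,1) = (13·227137+168·1·17524, 13·17524+1·227137) = (5896813,454949)

13 1
337 26
8749 675
227137 17524
5896813 454949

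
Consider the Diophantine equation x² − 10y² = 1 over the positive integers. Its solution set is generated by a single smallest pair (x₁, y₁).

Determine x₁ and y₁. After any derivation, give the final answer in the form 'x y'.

19 6

√10 → a₀=3, period (6); ℓ=1 odd so k=1
a_0=3:  p_0=3·1+0=3,  q_0=3·0+1=1
a_1=6:  p_1=6·3+1=19,  q_1=6·1+0=6
→ (19, 6).  Check: 19²=361, 10·6²=360, difference 1.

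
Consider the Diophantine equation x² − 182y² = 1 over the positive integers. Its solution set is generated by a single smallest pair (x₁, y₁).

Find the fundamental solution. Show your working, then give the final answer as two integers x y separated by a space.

27 2

√182 → a₀=13, period (2,26); ℓ=2 even so k=1
a_0=13:  p_0=13·1+0=13,  q_0=13·0+1=1
a_1=2:  p_1=2·13+1=27,  q_1=2·1+0=2
(x₁, y₁) = (27, 2);  27² − 182·2² = 1 ✓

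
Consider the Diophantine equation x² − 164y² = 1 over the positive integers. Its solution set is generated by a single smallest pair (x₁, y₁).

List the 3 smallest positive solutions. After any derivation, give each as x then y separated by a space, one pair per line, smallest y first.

2049 160
8396801 655680
34410088449 2686976480

[12; 1,4,6,4,1,24] for √164; ℓ=6 ⇒ convergent index 5
step 0: (12, 1)  from 12·(1,0) + (0,1)
step 1: (13, 1)  from 1·(12,1) + (1,0)
step 2: (64, 5)  from 4·(13,1) + (12,1)
step 3: (397, 31)  from 6·(64,5) + (13,1)
step 4: (1652, 129)  from 4·(397,31) + (64,5)
step 5: (2049, 160)  from 1·(1652,129) + (397,31)
fundamental: x₁=2049, y₁=160  (since 4198401 − 164·25600 = 1)
n=2: (2049,160)∘(2049,160) = (2049·2049+164·160·160, 2049·160+160·2049) = (8396801,655680)
n=3: (8396801,655680)∘(2049,160) = (2049·8396801+164·160·655680, 2049·655680+160·8396801) = (34410088449,2686976480)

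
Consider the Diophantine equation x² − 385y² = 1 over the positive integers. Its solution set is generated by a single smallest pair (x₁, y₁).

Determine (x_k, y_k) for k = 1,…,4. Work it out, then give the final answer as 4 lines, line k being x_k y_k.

95831 4884
18367161121 936077208
3520286834677271 179410429834812
674705215289547953281 34386161802063660336

d=385: √d = [19; 1,1,1,1,1,…,1,1,38] (ℓ=16, even), read p_15/q_15
step 0: (19, 1)  from 19·(1,0) + (0,1)
step 1: (20, 1)  from 1·(19,1) + (1,0)
…
step 4: (98, 5)  from 1·(59,3) + (39,2)
step 5: (157, 8)  from 1·(98,5) + (59,3)
step 6: (569, 29)  from 3·(157,8) + (98,5)
step 7: (726, 37)  from 1·(569,29) + (157,8)
…
step 11: (13009, 663)  from 1·(10262,523) + (2747,140)
step 12: (23271, 1186)  from 1·(13009,663) + (10262,523)
…
step 14: (59551, 3035)  from 1·(36280,1849) + (23271,1186)
step 15: (95831, 4884)  from 1·(59551,3035) + (36280,1849)
(x₁, y₁) = (95831, 4884);  95831² − 385·4884² = 1 ✓
(95831+4884√385)^2 = 18367161121 + 936077208√385
(95831+4884√385)^3 = 3520286834677271 + 179410429834812√385
(95831+4884√385)^4 = 674705215289547953281 + 34386161802063660336√385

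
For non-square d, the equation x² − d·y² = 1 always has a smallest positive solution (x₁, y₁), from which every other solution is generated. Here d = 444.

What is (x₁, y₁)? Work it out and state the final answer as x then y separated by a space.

295 14

[21; 14,42] for √444; ℓ=2 ⇒ convergent index 1
k=0  a_k=21  p_k/q_k = 21/1
k=1  a_k=14  p_k/q_k = 295/14
fundamental: x₁=295, y₁=14  (since 87025 − 444·196 = 1)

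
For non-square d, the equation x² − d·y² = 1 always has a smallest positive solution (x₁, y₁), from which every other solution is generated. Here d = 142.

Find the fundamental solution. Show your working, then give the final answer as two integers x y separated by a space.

d=142: √d = [11; 1,10,1,22] (ℓ=4, even), read p_3/q_3
k=0  a_k=11  p_k/q_k = 11/1
…
k=2  a_k=10  p_k/q_k = 131/11
k=3  a_k=1  p_k/q_k = 143/12
(x₁, y₁) = (143, 12);  143² − 142·12² = 1 ✓

143 12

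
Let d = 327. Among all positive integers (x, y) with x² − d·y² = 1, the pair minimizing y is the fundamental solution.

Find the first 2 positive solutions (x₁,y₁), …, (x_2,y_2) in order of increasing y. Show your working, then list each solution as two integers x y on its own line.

217 12
94177 5208

[18; 12,36] for √327; ℓ=2 ⇒ convergent index 1
a_0=18:  p_0=18·1+0=18,  q_0=18·0+1=1
a_1=12:  p_1=12·18+1=217,  q_1=12·1+0=12
(x₁, y₁) = (217, 12);  217² − 327·12² = 1 ✓
k=2:  x_2 = 217·217+327·12·12 = 94177,  y_2 = 217·12+12·217 = 5208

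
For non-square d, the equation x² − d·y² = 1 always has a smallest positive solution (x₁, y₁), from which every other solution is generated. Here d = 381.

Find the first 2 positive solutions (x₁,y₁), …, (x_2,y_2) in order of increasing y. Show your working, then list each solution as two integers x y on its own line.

d=381: √d = [19; 1,1,12,1,1,38] (ℓ=6, even), read p_5/q_5
k=0  a_k=19  p_k/q_k = 19/1
…
k=4  a_k=1  p_k/q_k = 527/27
k=5  a_k=1  p_k/q_k = 1015/52
→ (1015, 52).  Check: 1015²=1030225, 381·52²=1030224, difference 1.
n=2: (1015,52)∘(1015,52) = (1015·1015+381·52·52, 1015·52+52·1015) = (2060449,105560)

1015 52
2060449 105560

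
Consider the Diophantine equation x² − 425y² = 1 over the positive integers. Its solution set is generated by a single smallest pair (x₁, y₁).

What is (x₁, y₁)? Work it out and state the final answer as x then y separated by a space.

143649 6968

d=425: √d = [20; 1,1,1,1,1,1,40] (ℓ=7, odd), read p_13/q_13
k=0  a_k=20  p_k/q_k = 20/1
…
k=2  a_k=1  p_k/q_k = 41/2
k=3  a_k=1  p_k/q_k = 62/3
k=4  a_k=1  p_k/q_k = 103/5
k=5  a_k=1  p_k/q_k = 165/8
k=6  a_k=1  p_k/q_k = 268/13
k=7  a_k=40  p_k/q_k = 10885/528
k=8  a_k=1  p_k/q_k = 11153/541
…
k=10  a_k=1  p_k/q_k = 33191/1610
k=11  a_k=1  p_k/q_k = 55229/2679
k=12  a_k=1  p_k/q_k = 88420/4289
k=13  a_k=1  p_k/q_k = 143649/6968
fundamental: x₁=143649, y₁=6968  (since 20635035201 − 425·48553024 = 1)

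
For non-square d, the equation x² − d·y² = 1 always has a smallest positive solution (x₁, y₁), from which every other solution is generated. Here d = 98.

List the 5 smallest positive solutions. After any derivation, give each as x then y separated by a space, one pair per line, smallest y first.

[9; 1,8,1,18] for √98; ℓ=4 ⇒ convergent index 3
a_0=9:  p_0=9·1+0=9,  q_0=9·0+1=1
a_1=1:  p_1=1·9+1=10,  q_1=1·1+0=1
a_2=8:  p_2=8·10+9=89,  q_2=8·1+1=9
a_3=1:  p_3=1·89+10=99,  q_3=1·9+1=10
→ (99, 10).  Check: 99²=9801, 98·10²=9800, difference 1.
k=2:  x_2 = 99·99+98·10·10 = 19601,  y_2 = 99·10+10·99 = 1980
k=3:  x_3 = 99·19601+98·10·1980 = 3880899,  y_3 = 99·1980+10·19601 = 392030
k=4:  x_4 = 99·3880899+98·10·392030 = 768398401,  y_4 = 99·392030+10·3880899 = 77619960
k=5:  x_5 = 99·768398401+98·10·77619960 = 152139002499,  y_5 = 99·77619960+10·768398401 = 15368360050

99 10
19601 1980
3880899 392030
768398401 77619960
152139002499 15368360050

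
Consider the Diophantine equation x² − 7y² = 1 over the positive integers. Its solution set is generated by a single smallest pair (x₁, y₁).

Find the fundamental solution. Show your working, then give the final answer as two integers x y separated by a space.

√7 = [2; 1,1,1,4, …], period ℓ=4 (even) → k=3
k=0  a_k=2  p_k/q_k = 2/1
…
k=2  a_k=1  p_k/q_k = 5/2
k=3  a_k=1  p_k/q_k = 8/3
→ (8, 3).  Check: 8²=64, 7·3²=63, difference 1.

8 3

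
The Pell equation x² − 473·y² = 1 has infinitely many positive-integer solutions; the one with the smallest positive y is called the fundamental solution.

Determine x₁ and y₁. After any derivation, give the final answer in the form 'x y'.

87 4

√473 = [21; 1,2,1,42, …], period ℓ=4 (even) → k=3
step 0: (21, 1)  from 21·(1,0) + (0,1)
…
step 2: (65, 3)  from 2·(22,1) + (21,1)
step 3: (87, 4)  from 1·(65,3) + (22,1)
(x₁, y₁) = (87, 4);  87² − 473·4² = 1 ✓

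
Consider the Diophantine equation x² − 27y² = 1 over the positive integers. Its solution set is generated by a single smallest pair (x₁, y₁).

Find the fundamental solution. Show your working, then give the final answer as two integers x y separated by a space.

26 5

√27 → a₀=5, period (5,10); ℓ=2 even so k=1
k=0  a_k=5  p_k/q_k = 5/1
k=1  a_k=5  p_k/q_k = 26/5
fundamental: x₁=26, y₁=5  (since 676 − 27·25 = 1)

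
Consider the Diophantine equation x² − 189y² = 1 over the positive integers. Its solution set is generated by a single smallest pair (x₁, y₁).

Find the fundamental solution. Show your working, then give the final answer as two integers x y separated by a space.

55 4

[13; 1,2,1,26] for √189; ℓ=4 ⇒ convergent index 3
k=0  a_k=13  p_k/q_k = 13/1
…
k=2  a_k=2  p_k/q_k = 41/3
k=3  a_k=1  p_k/q_k = 55/4
→ (55, 4).  Check: 55²=3025, 189·4²=3024, difference 1.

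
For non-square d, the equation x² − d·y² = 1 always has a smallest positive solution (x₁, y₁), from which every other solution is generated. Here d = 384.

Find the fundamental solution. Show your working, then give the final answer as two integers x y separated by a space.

[19; 1,1,2,9,2,1,1,38] for √384; ℓ=8 ⇒ convergent index 7
a_0=19:  p_0=19·1+0=19,  q_0=19·0+1=1
…
a_3=2:  p_3=2·39+20=98,  q_3=2·2+1=5
a_4=9:  p_4=9·98+39=921,  q_4=9·5+2=47
a_5=2:  p_5=2·921+98=1940,  q_5=2·47+5=99
a_6=1:  p_6=1·1940+921=2861,  q_6=1·99+47=146
a_7=1:  p_7=1·2861+1940=4801,  q_7=1·146+99=245
(x₁, y₁) = (4801, 245);  4801² − 384·245² = 1 ✓

4801 245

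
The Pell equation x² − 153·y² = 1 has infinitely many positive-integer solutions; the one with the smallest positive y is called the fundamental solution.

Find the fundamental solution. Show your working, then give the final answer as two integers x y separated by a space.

2177 176

√153 = [12; 2,1,2,2,2,1,2,24, …], period ℓ=8 (even) → k=7
a_0=12:  p_0=12·1+0=12,  q_0=12·0+1=1
a_1=2:  p_1=2·12+1=25,  q_1=2·1+0=2
…
a_3=2:  p_3=2·37+25=99,  q_3=2·3+2=8
a_4=2:  p_4=2·99+37=235,  q_4=2·8+3=19
…
a_6=1:  p_6=1·569+235=804,  q_6=1·46+19=65
a_7=2:  p_7=2·804+569=2177,  q_7=2·65+46=176
(x₁, y₁) = (2177, 176);  2177² − 153·176² = 1 ✓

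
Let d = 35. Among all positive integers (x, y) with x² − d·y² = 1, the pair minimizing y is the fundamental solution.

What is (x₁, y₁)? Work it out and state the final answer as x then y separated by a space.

6 1

√35 = [5; 1,10, …], period ℓ=2 (even) → k=1
a_0=5:  p_0=5·1+0=5,  q_0=5·0+1=1
a_1=1:  p_1=1·5+1=6,  q_1=1·1+0=1
(x₁, y₁) = (6, 1);  6² − 35·1² = 1 ✓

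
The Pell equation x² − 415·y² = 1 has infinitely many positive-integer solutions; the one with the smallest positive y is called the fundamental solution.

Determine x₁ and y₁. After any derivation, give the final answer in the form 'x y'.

18412804 903849

[20; 2,1,2,4,6,…,1,2,40] for √415; ℓ=16 ⇒ convergent index 15
step 0: (20, 1)  from 20·(1,0) + (0,1)
…
step 2: (61, 3)  from 1·(41,2) + (20,1)
step 3: (163, 8)  from 2·(61,3) + (41,2)
step 4: (713, 35)  from 4·(163,8) + (61,3)
…
step 6: (5154, 253)  from 1·(4441,218) + (713,35)
step 7: (9595, 471)  from 1·(5154,253) + (4441,218)
…
step 10: (77473, 3803)  from 1·(43534,2137) + (33939,1666)
step 11: (508372, 24955)  from 6·(77473,3803) + (43534,2137)
…
step 14: (6841255, 335824)  from 1·(4730294,232201) + (2110961,103623)
step 15: (18412804, 903849)  from 2·(6841255,335824) + (4730294,232201)
fundamental: x₁=18412804, y₁=903849  (since 339031351142416 − 415·816943014801 = 1)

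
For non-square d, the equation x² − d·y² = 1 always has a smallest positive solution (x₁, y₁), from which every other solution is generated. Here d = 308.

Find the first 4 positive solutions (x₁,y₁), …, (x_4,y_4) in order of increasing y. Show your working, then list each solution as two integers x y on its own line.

d=308: √d = [17; 1,1,4,1,1,34] (ℓ=6, even), read p_5/q_5
step 0: (17, 1)  from 17·(1,0) + (0,1)
step 1: (18, 1)  from 1·(17,1) + (1,0)
step 2: (35, 2)  from 1·(18,1) + (17,1)
step 3: (158, 9)  from 4·(35,2) + (18,1)
step 4: (193, 11)  from 1·(158,9) + (35,2)
step 5: (351, 20)  from 1·(193,11) + (158,9)
fundamental: x₁=351, y₁=20  (since 123201 − 308·400 = 1)
k=2:  x_2 = 351·351+308·20·20 = 246401,  y_2 = 351·20+20·351 = 14040
k=3:  x_3 = 351·246401+308·20·14040 = 172973151,  y_3 = 351·14040+20·246401 = 9856060
k=4:  x_4 = 351·172973151+308·20·9856060 = 121426905601,  y_4 = 351·9856060+20·172973151 = 6918940080

351 20
246401 14040
172973151 9856060
121426905601 6918940080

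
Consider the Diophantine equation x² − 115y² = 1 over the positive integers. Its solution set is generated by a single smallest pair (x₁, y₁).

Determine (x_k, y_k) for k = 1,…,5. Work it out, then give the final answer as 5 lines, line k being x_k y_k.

1126 105
2535751 236460
5710510126 532507815
12860066268001 1199207362920
28960863525028126 2700614448788025

d=115: √d = [10; 1,2,1,1,1,1,1,2,1,20] (ℓ=10, even), read p_9/q_9
a_0=10:  p_0=10·1+0=10,  q_0=10·0+1=1
…
a_4=1:  p_4=1·43+32=75,  q_4=1·4+3=7
a_5=1:  p_5=1·75+43=118,  q_5=1·7+4=11
…
a_8=2:  p_8=2·311+193=815,  q_8=2·29+18=76
a_9=1:  p_9=1·815+311=1126,  q_9=1·76+29=105
fundamental: x₁=1126, y₁=105  (since 1267876 − 115·11025 = 1)
(1126+105√115)^2 = 2535751 + 236460√115
(1126+105√115)^3 = 5710510126 + 532507815√115
(1126+105√115)^4 = 12860066268001 + 1199207362920√115
(1126+105√115)^5 = 28960863525028126 + 2700614448788025√115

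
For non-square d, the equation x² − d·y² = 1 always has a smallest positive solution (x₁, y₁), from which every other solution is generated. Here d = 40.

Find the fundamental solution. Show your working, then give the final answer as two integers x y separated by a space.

19 3

√40 → a₀=6, period (3,12); ℓ=2 even so k=1
a_0=6:  p_0=6·1+0=6,  q_0=6·0+1=1
a_1=3:  p_1=3·6+1=19,  q_1=3·1+0=3
(x₁, y₁) = (19, 3);  19² − 40·3² = 1 ✓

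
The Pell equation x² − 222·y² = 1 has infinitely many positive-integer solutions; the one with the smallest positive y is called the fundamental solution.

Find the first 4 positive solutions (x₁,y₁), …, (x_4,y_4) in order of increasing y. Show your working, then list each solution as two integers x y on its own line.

√222 → a₀=14, period (1,8,1,28); ℓ=4 even so k=3
a_0=14:  p_0=14·1+0=14,  q_0=14·0+1=1
a_1=1:  p_1=1·14+1=15,  q_1=1·1+0=1
a_2=8:  p_2=8·15+14=134,  q_2=8·1+1=9
a_3=1:  p_3=1·134+15=149,  q_3=1·9+1=10
fundamental: x₁=149, y₁=10  (since 22201 − 222·100 = 1)
k=2:  x_2 = 149·149+222·10·10 = 44401,  y_2 = 149·10+10·149 = 2980
k=3:  x_3 = 149·44401+222·10·2980 = 13231349,  y_3 = 149·2980+10·44401 = 888030
k=4:  x_4 = 149·13231349+222·10·888030 = 3942897601,  y_4 = 149·888030+10·13231349 = 264629960

149 10
44401 2980
13231349 888030
3942897601 264629960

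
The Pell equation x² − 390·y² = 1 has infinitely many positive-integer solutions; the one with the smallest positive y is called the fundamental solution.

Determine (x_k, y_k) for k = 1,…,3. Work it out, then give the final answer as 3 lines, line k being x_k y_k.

79 4
12481 632
1971919 99852

[19; 1,2,1,38] for √390; ℓ=4 ⇒ convergent index 3
k=0  a_k=19  p_k/q_k = 19/1
k=1  a_k=1  p_k/q_k = 20/1
k=2  a_k=2  p_k/q_k = 59/3
k=3  a_k=1  p_k/q_k = 79/4
(x₁, y₁) = (79, 4);  79² − 390·4² = 1 ✓
k=2:  x_2 = 79·79+390·4·4 = 12481,  y_2 = 79·4+4·79 = 632
k=3:  x_3 = 79·12481+390·4·632 = 1971919,  y_3 = 79·632+4·12481 = 99852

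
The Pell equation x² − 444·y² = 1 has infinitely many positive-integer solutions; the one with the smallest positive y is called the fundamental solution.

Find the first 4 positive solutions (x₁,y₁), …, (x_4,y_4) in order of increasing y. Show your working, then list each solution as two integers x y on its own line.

295 14
174049 8260
102688615 4873386
60586108801 2875289480

[21; 14,42] for √444; ℓ=2 ⇒ convergent index 1
step 0: (21, 1)  from 21·(1,0) + (0,1)
step 1: (295, 14)  from 14·(21,1) + (1,0)
fundamental: x₁=295, y₁=14  (since 87025 − 444·196 = 1)
n=2: (295,14)∘(295,14) = (295·295+444·14·14, 295·14+14·295) = (174049,8260)
n=3: (174049,8260)∘(295,14) = (295·174049+444·14·8260, 295·8260+14·174049) = (102688615,4873386)
n=4: (102688615,4873386)∘(295,14) = (295·102688615+444·14·4873386, 295·4873386+14·102688615) = (60586108801,2875289480)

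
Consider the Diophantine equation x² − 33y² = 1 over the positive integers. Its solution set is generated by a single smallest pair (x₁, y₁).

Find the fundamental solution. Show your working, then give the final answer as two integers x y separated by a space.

d=33: √d = [5; 1,2,1,10] (ℓ=4, even), read p_3/q_3
i=0: a=5 ⇒ p=5, q=1
i=1: a=1 ⇒ p=6, q=1
i=2: a=2 ⇒ p=17, q=3
i=3: a=1 ⇒ p=23, q=4
→ (23, 4).  Check: 23²=529, 33·4²=528, difference 1.

23 4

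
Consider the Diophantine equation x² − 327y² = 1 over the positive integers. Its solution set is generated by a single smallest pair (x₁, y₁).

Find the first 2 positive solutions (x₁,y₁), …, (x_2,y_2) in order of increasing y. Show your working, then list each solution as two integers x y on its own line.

√327 → a₀=18, period (12,36); ℓ=2 even so k=1
step 0: (18, 1)  from 18·(1,0) + (0,1)
step 1: (217, 12)  from 12·(18,1) + (1,0)
fundamental: x₁=217, y₁=12  (since 47089 − 327·144 = 1)
(x_2, y_2) = (217·217 + 327·12·12, 217·12 + 12·217) = (94177, 5208)

217 12
94177 5208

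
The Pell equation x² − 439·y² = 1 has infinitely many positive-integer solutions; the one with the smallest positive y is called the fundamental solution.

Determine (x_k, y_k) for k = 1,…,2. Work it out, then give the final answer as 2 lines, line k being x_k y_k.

[20; 1,19,1,40] for √439; ℓ=4 ⇒ convergent index 3
a_0=20:  p_0=20·1+0=20,  q_0=20·0+1=1
a_1=1:  p_1=1·20+1=21,  q_1=1·1+0=1
a_2=19:  p_2=19·21+20=419,  q_2=19·1+1=20
a_3=1:  p_3=1·419+21=440,  q_3=1·20+1=21
fundamental: x₁=440, y₁=21  (since 193600 − 439·441 = 1)
k=2:  x_2 = 440·440+439·21·21 = 387199,  y_2 = 440·21+21·440 = 18480

440 21
387199 18480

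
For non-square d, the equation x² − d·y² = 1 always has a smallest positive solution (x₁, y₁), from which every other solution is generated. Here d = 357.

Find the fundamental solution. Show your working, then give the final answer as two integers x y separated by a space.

3401 180

d=357: √d = [18; 1,8,2,8,1,36] (ℓ=6, even), read p_5/q_5
k=0  a_k=18  p_k/q_k = 18/1
k=1  a_k=1  p_k/q_k = 19/1
k=2  a_k=8  p_k/q_k = 170/9
k=3  a_k=2  p_k/q_k = 359/19
k=4  a_k=8  p_k/q_k = 3042/161
k=5  a_k=1  p_k/q_k = 3401/180
→ (3401, 180).  Check: 3401²=11566801, 357·180²=11566800, difference 1.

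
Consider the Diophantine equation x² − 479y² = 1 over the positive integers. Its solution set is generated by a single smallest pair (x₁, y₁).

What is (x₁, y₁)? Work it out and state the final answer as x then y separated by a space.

2989440 136591

d=479: √d = [21; 1,7,1,3,2,21,2,3,1,7,1,42] (ℓ=12, even), read p_11/q_11
a_0=21:  p_0=21·1+0=21,  q_0=21·0+1=1
a_1=1:  p_1=1·21+1=22,  q_1=1·1+0=1
…
a_3=1:  p_3=1·175+22=197,  q_3=1·8+1=9
…
a_7=2:  p_7=2·37075+1729=75879,  q_7=2·1694+79=3467
a_8=3:  p_8=3·75879+37075=264712,  q_8=3·3467+1694=12095
a_9=1:  p_9=1·264712+75879=340591,  q_9=1·12095+3467=15562
a_10=7:  p_10=7·340591+264712=2648849,  q_10=7·15562+12095=121029
a_11=1:  p_11=1·2648849+340591=2989440,  q_11=1·121029+15562=136591
(x₁, y₁) = (2989440, 136591);  2989440² − 479·136591² = 1 ✓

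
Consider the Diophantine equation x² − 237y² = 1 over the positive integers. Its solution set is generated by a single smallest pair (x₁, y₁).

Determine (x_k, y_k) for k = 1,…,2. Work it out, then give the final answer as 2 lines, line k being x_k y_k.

d=237: √d = [15; 2,1,1,7,10,7,1,1,2,30] (ℓ=10, even), read p_9/q_9
a_0=15:  p_0=15·1+0=15,  q_0=15·0+1=1
a_1=2:  p_1=2·15+1=31,  q_1=2·1+0=2
a_2=1:  p_2=1·31+15=46,  q_2=1·2+1=3
a_3=1:  p_3=1·46+31=77,  q_3=1·3+2=5
a_4=7:  p_4=7·77+46=585,  q_4=7·5+3=38
a_5=10:  p_5=10·585+77=5927,  q_5=10·38+5=385
a_6=7:  p_6=7·5927+585=42074,  q_6=7·385+38=2733
a_7=1:  p_7=1·42074+5927=48001,  q_7=1·2733+385=3118
a_8=1:  p_8=1·48001+42074=90075,  q_8=1·3118+2733=5851
a_9=2:  p_9=2·90075+48001=228151,  q_9=2·5851+3118=14820
→ (228151, 14820).  Check: 228151²=52052878801, 237·14820²=52052878800, difference 1.
(228151+14820√237)^2 = 104105757601 + 6762395640√237

228151 14820
104105757601 6762395640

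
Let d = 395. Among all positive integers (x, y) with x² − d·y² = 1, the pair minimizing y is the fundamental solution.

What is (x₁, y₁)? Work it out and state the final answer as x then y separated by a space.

159 8

[19; 1,6,1,38] for √395; ℓ=4 ⇒ convergent index 3
i=0: a=19 ⇒ p=19, q=1
…
i=2: a=6 ⇒ p=139, q=7
i=3: a=1 ⇒ p=159, q=8
fundamental: x₁=159, y₁=8  (since 25281 − 395·64 = 1)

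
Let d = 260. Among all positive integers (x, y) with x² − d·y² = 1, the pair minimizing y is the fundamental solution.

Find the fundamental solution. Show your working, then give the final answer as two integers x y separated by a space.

√260 = [16; 8,32, …], period ℓ=2 (even) → k=1
i=0: a=16 ⇒ p=16, q=1
i=1: a=8 ⇒ p=129, q=8
fundamental: x₁=129, y₁=8  (since 16641 − 260·64 = 1)

129 8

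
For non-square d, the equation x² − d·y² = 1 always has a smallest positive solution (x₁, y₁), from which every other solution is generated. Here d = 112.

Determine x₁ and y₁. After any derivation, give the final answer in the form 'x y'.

d=112: √d = [10; 1,1,2,1,1,20] (ℓ=6, even), read p_5/q_5
a_0=10:  p_0=10·1+0=10,  q_0=10·0+1=1
a_1=1:  p_1=1·10+1=11,  q_1=1·1+0=1
a_2=1:  p_2=1·11+10=21,  q_2=1·1+1=2
a_3=2:  p_3=2·21+11=53,  q_3=2·2+1=5
a_4=1:  p_4=1·53+21=74,  q_4=1·5+2=7
a_5=1:  p_5=1·74+53=127,  q_5=1·7+5=12
fundamental: x₁=127, y₁=12  (since 16129 − 112·144 = 1)

127 12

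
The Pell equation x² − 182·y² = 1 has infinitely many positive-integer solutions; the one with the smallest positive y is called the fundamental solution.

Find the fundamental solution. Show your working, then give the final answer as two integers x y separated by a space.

27 2

√182 → a₀=13, period (2,26); ℓ=2 even so k=1
k=0  a_k=13  p_k/q_k = 13/1
k=1  a_k=2  p_k/q_k = 27/2
(x₁, y₁) = (27, 2);  27² − 182·2² = 1 ✓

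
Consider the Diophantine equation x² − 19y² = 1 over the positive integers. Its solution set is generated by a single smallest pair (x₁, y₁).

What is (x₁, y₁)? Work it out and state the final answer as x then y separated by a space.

√19 = [4; 2,1,3,1,2,8, …], period ℓ=6 (even) → k=5
k=0  a_k=4  p_k/q_k = 4/1
…
k=2  a_k=1  p_k/q_k = 13/3
k=3  a_k=3  p_k/q_k = 48/11
k=4  a_k=1  p_k/q_k = 61/14
k=5  a_k=2  p_k/q_k = 170/39
→ (170, 39).  Check: 170²=28900, 19·39²=28899, difference 1.

170 39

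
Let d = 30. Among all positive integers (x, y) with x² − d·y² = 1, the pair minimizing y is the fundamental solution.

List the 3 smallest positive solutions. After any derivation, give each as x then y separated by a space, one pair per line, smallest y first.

11 2
241 44
5291 966

d=30: √d = [5; 2,10] (ℓ=2, even), read p_1/q_1
a_0=5:  p_0=5·1+0=5,  q_0=5·0+1=1
a_1=2:  p_1=2·5+1=11,  q_1=2·1+0=2
(x₁, y₁) = (11, 2);  11² − 30·2² = 1 ✓
(x_2, y_2) = (11·11 + 30·2·2, 11·2 + 2·11) = (241, 44)
(x_3, y_3) = (11·241 + 30·2·44, 11·44 + 2·241) = (5291, 966)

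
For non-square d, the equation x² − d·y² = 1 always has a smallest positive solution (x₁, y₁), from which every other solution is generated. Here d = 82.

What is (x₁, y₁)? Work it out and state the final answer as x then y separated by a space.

163 18

[9; 18] for √82; ℓ=1 ⇒ convergent index 1
k=0  a_k=9  p_k/q_k = 9/1
k=1  a_k=18  p_k/q_k = 163/18
fundamental: x₁=163, y₁=18  (since 26569 − 82·324 = 1)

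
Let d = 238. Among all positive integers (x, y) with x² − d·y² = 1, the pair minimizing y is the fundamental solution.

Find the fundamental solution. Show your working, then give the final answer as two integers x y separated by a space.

d=238: √d = [15; 2,2,1,14,1,2,2,30] (ℓ=8, even), read p_7/q_7
k=0  a_k=15  p_k/q_k = 15/1
…
k=2  a_k=2  p_k/q_k = 77/5
k=3  a_k=1  p_k/q_k = 108/7
k=4  a_k=14  p_k/q_k = 1589/103
k=5  a_k=1  p_k/q_k = 1697/110
k=6  a_k=2  p_k/q_k = 4983/323
k=7  a_k=2  p_k/q_k = 11663/756
fundamental: x₁=11663, y₁=756  (since 136025569 − 238·571536 = 1)

11663 756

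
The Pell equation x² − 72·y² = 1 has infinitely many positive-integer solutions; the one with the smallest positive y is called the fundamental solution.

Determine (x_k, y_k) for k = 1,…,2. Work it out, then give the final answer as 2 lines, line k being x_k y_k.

√72 → a₀=8, period (2,16); ℓ=2 even so k=1
i=0: a=8 ⇒ p=8, q=1
i=1: a=2 ⇒ p=17, q=2
fundamental: x₁=17, y₁=2  (since 289 − 72·4 = 1)
k=2:  x_2 = 17·17+72·2·2 = 577,  y_2 = 17·2+2·17 = 68

17 2
577 68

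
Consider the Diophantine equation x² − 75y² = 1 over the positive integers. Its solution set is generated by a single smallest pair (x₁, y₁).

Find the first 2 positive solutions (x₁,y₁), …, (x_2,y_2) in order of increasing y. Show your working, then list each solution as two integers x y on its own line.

26 3
1351 156

√75 = [8; 1,1,1,16, …], period ℓ=4 (even) → k=3
a_0=8:  p_0=8·1+0=8,  q_0=8·0+1=1
a_1=1:  p_1=1·8+1=9,  q_1=1·1+0=1
a_2=1:  p_2=1·9+8=17,  q_2=1·1+1=2
a_3=1:  p_3=1·17+9=26,  q_3=1·2+1=3
→ (26, 3).  Check: 26²=676, 75·3²=675, difference 1.
(26+3√75)^2 = 1351 + 156√75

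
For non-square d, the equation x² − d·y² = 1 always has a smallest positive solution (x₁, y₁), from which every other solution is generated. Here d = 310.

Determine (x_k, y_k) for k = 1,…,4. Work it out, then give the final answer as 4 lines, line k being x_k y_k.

848719 48204
1440647881921 81823301352
2445410459391369679 138889981000287972
4150932639366927117300481 235757131569084991314384

d=310: √d = [17; 1,1,1,1,5,…,1,1,34] (ℓ=16, even), read p_15/q_15
i=0: a=17 ⇒ p=17, q=1
…
i=4: a=1 ⇒ p=88, q=5
…
i=7: a=1 ⇒ p=2060, q=117
i=8: a=2 ⇒ p=5687, q=323
…
i=11: a=5 ⇒ p=152387, q=8655
i=12: a=1 ⇒ p=181315, q=10298
…
i=14: a=1 ⇒ p=515017, q=29251
i=15: a=1 ⇒ p=848719, q=48204
(x₁, y₁) = (848719, 48204);  848719² − 310·48204² = 1 ✓
(x_2, y_2) = (848719·848719 + 310·48204·48204, 848719·48204 + 48204·848719) = (1440647881921, 81823301352)
(x_3, y_3) = (848719·1440647881921 + 310·48204·81823301352, 848719·81823301352 + 48204·1440647881921) = (2445410459391369679, 138889981000287972)
(x_4, y_4) = (848719·2445410459391369679 + 310·48204·138889981000287972, 848719·138889981000287972 + 48204·2445410459391369679) = (4150932639366927117300481, 235757131569084991314384)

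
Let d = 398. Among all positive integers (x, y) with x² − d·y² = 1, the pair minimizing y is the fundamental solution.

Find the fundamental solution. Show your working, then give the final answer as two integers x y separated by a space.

399 20

d=398: √d = [19; 1,18,1,38] (ℓ=4, even), read p_3/q_3
a_0=19:  p_0=19·1+0=19,  q_0=19·0+1=1
a_1=1:  p_1=1·19+1=20,  q_1=1·1+0=1
a_2=18:  p_2=18·20+19=379,  q_2=18·1+1=19
a_3=1:  p_3=1·379+20=399,  q_3=1·19+1=20
fundamental: x₁=399, y₁=20  (since 159201 − 398·400 = 1)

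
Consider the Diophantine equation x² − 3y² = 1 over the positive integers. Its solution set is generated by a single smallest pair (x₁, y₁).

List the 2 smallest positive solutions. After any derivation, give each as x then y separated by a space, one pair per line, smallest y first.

2 1
7 4

√3 = [1; 1,2, …], period ℓ=2 (even) → k=1
step 0: (1, 1)  from 1·(1,0) + (0,1)
step 1: (2, 1)  from 1·(1,1) + (1,0)
(x₁, y₁) = (2, 1);  2² − 3·1² = 1 ✓
(2+1√3)^2 = 7 + 4√3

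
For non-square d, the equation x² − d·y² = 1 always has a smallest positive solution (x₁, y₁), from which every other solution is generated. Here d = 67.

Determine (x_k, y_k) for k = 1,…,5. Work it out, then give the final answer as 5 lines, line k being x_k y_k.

√67 = [8; 5,2,1,1,7,1,1,2,5,16, …], period ℓ=10 (even) → k=9
a_0=8:  p_0=8·1+0=8,  q_0=8·0+1=1
…
a_8=2:  p_8=2·3577+1899=9053,  q_8=2·437+232=1106
a_9=5:  p_9=5·9053+3577=48842,  q_9=5·1106+437=5967
(x₁, y₁) = (48842, 5967);  48842² − 67·5967² = 1 ✓
(48842+5967√67)^2 = 4771081927 + 582880428√67
(48842+5967√67)^3 = 466058366908226 + 56938091722785√67
(48842+5967√67)^4 = 45526445508292066657 + 5561940551265649512√67
(48842+5967√67)^5 = 4447205302565943872414162 + 543312600752895615207423√67

48842 5967
4771081927 582880428
466058366908226 56938091722785
45526445508292066657 5561940551265649512
4447205302565943872414162 543312600752895615207423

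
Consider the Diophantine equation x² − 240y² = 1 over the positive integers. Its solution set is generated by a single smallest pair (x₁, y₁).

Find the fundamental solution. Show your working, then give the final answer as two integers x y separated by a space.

√240 → a₀=15, period (2,30); ℓ=2 even so k=1
a_0=15:  p_0=15·1+0=15,  q_0=15·0+1=1
a_1=2:  p_1=2·15+1=31,  q_1=2·1+0=2
fundamental: x₁=31, y₁=2  (since 961 − 240·4 = 1)

31 2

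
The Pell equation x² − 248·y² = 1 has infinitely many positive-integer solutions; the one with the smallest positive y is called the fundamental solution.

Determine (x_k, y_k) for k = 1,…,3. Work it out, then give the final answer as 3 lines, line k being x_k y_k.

√248 → a₀=15, period (1,2,1,30); ℓ=4 even so k=3
step 0: (15, 1)  from 15·(1,0) + (0,1)
…
step 2: (47, 3)  from 2·(16,1) + (15,1)
step 3: (63, 4)  from 1·(47,3) + (16,1)
(x₁, y₁) = (63, 4);  63² − 248·4² = 1 ✓
k=2:  x_2 = 63·63+248·4·4 = 7937,  y_2 = 63·4+4·63 = 504
k=3:  x_3 = 63·7937+248·4·504 = 999999,  y_3 = 63·504+4·7937 = 63500

63 4
7937 504
999999 63500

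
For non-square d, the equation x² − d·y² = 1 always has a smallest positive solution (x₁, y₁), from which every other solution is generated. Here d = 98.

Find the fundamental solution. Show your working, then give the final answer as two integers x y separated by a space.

99 10

√98 = [9; 1,8,1,18, …], period ℓ=4 (even) → k=3
step 0: (9, 1)  from 9·(1,0) + (0,1)
…
step 2: (89, 9)  from 8·(10,1) + (9,1)
step 3: (99, 10)  from 1·(89,9) + (10,1)
→ (99, 10).  Check: 99²=9801, 98·10²=9800, difference 1.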